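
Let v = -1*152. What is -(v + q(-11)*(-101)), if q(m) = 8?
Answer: 960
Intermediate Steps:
v = -152
-(v + q(-11)*(-101)) = -(-152 + 8*(-101)) = -(-152 - 808) = -1*(-960) = 960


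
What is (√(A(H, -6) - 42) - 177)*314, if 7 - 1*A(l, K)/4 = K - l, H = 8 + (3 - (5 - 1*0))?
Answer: -55578 + 314*√34 ≈ -53747.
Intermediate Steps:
H = 6 (H = 8 + (3 - (5 + 0)) = 8 + (3 - 1*5) = 8 + (3 - 5) = 8 - 2 = 6)
A(l, K) = 28 - 4*K + 4*l (A(l, K) = 28 - 4*(K - l) = 28 + (-4*K + 4*l) = 28 - 4*K + 4*l)
(√(A(H, -6) - 42) - 177)*314 = (√((28 - 4*(-6) + 4*6) - 42) - 177)*314 = (√((28 + 24 + 24) - 42) - 177)*314 = (√(76 - 42) - 177)*314 = (√34 - 177)*314 = (-177 + √34)*314 = -55578 + 314*√34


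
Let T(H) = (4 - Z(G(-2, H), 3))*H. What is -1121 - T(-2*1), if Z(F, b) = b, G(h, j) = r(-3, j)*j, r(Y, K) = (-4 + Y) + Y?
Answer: -1119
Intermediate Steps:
r(Y, K) = -4 + 2*Y
G(h, j) = -10*j (G(h, j) = (-4 + 2*(-3))*j = (-4 - 6)*j = -10*j)
T(H) = H (T(H) = (4 - 1*3)*H = (4 - 3)*H = 1*H = H)
-1121 - T(-2*1) = -1121 - (-2) = -1121 - 1*(-2) = -1121 + 2 = -1119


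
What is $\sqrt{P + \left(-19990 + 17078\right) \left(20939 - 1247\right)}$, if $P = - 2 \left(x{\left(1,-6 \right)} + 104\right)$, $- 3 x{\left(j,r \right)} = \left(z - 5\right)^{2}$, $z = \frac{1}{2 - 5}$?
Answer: $\frac{4 i \sqrt{290300421}}{9} \approx 7572.5 i$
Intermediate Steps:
$z = - \frac{1}{3}$ ($z = \frac{1}{-3} = - \frac{1}{3} \approx -0.33333$)
$x{\left(j,r \right)} = - \frac{256}{27}$ ($x{\left(j,r \right)} = - \frac{\left(- \frac{1}{3} - 5\right)^{2}}{3} = - \frac{\left(- \frac{16}{3}\right)^{2}}{3} = \left(- \frac{1}{3}\right) \frac{256}{9} = - \frac{256}{27}$)
$P = - \frac{5104}{27}$ ($P = - 2 \left(- \frac{256}{27} + 104\right) = \left(-2\right) \frac{2552}{27} = - \frac{5104}{27} \approx -189.04$)
$\sqrt{P + \left(-19990 + 17078\right) \left(20939 - 1247\right)} = \sqrt{- \frac{5104}{27} + \left(-19990 + 17078\right) \left(20939 - 1247\right)} = \sqrt{- \frac{5104}{27} - 57343104} = \sqrt{- \frac{1548268912}{27}} = \frac{4 i \sqrt{290300421}}{9}$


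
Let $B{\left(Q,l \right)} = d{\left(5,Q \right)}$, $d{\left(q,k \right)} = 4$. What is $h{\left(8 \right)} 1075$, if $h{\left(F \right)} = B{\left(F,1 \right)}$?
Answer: $4300$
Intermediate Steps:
$B{\left(Q,l \right)} = 4$
$h{\left(F \right)} = 4$
$h{\left(8 \right)} 1075 = 4 \cdot 1075 = 4300$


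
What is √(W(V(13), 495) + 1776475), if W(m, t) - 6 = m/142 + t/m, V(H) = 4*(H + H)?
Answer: 3*√2690560641158/3692 ≈ 1332.8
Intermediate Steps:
V(H) = 8*H (V(H) = 4*(2*H) = 8*H)
W(m, t) = 6 + m/142 + t/m (W(m, t) = 6 + (m/142 + t/m) = 6 + m/142 + t/m)
√(W(V(13), 495) + 1776475) = √((6 + (8*13)/142 + 495/((8*13))) + 1776475) = √((6 + (1/142)*104 + 495/104) + 1776475) = √((6 + 52/71 + 495*(1/104)) + 1776475) = √((6 + 52/71 + 495/104) + 1776475) = √(84857/7384 + 1776475) = √(13117576257/7384) = 3*√2690560641158/3692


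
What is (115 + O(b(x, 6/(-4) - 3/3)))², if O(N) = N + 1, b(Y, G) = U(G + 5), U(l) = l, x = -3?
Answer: 56169/4 ≈ 14042.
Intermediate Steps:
b(Y, G) = 5 + G (b(Y, G) = G + 5 = 5 + G)
O(N) = 1 + N
(115 + O(b(x, 6/(-4) - 3/3)))² = (115 + (1 + (5 + (6/(-4) - 3/3))))² = (115 + (1 + (5 + (6*(-¼) - 3*⅓))))² = (115 + (1 + (5 + (-3/2 - 1))))² = (115 + (1 + (5 - 5/2)))² = (115 + (1 + 5/2))² = (115 + 7/2)² = (237/2)² = 56169/4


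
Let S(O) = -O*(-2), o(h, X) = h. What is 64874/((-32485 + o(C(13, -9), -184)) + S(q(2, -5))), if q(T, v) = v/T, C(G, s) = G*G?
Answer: -64874/32321 ≈ -2.0072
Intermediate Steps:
C(G, s) = G²
S(O) = 2*O
64874/((-32485 + o(C(13, -9), -184)) + S(q(2, -5))) = 64874/((-32485 + 13²) + 2*(-5/2)) = 64874/((-32485 + 169) + 2*(-5*½)) = 64874/(-32316 + 2*(-5/2)) = 64874/(-32316 - 5) = 64874/(-32321) = 64874*(-1/32321) = -64874/32321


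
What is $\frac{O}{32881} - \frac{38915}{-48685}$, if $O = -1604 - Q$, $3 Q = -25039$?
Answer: $\frac{964688768}{960486891} \approx 1.0044$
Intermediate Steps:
$Q = - \frac{25039}{3}$ ($Q = \frac{1}{3} \left(-25039\right) = - \frac{25039}{3} \approx -8346.3$)
$O = \frac{20227}{3}$ ($O = -1604 - - \frac{25039}{3} = -1604 + \frac{25039}{3} = \frac{20227}{3} \approx 6742.3$)
$\frac{O}{32881} - \frac{38915}{-48685} = \frac{20227}{3 \cdot 32881} - \frac{38915}{-48685} = \frac{20227}{3} \cdot \frac{1}{32881} - - \frac{7783}{9737} = \frac{20227}{98643} + \frac{7783}{9737} = \frac{964688768}{960486891}$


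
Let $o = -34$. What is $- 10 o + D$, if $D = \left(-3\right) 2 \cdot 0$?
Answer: $340$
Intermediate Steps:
$D = 0$ ($D = \left(-6\right) 0 = 0$)
$- 10 o + D = \left(-10\right) \left(-34\right) + 0 = 340 + 0 = 340$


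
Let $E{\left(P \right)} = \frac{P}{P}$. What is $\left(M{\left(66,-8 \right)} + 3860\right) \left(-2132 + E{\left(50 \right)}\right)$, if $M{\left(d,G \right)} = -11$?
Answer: $-8202219$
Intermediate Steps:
$E{\left(P \right)} = 1$
$\left(M{\left(66,-8 \right)} + 3860\right) \left(-2132 + E{\left(50 \right)}\right) = \left(-11 + 3860\right) \left(-2132 + 1\right) = 3849 \left(-2131\right) = -8202219$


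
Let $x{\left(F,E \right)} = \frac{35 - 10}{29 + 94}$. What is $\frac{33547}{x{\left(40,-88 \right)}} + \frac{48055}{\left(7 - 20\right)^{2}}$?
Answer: $\frac{698542864}{4225} \approx 1.6534 \cdot 10^{5}$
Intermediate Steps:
$x{\left(F,E \right)} = \frac{25}{123}$
$\frac{33547}{x{\left(40,-88 \right)}} + \frac{48055}{\left(7 - 20\right)^{2}} = \frac{33547}{\frac{25}{123}} + \frac{48055}{\left(7 - 20\right)^{2}} = 33547 \cdot \frac{123}{25} + \frac{48055}{\left(-13\right)^{2}} = \frac{4126281}{25} + \frac{48055}{169} = \frac{698542864}{4225}$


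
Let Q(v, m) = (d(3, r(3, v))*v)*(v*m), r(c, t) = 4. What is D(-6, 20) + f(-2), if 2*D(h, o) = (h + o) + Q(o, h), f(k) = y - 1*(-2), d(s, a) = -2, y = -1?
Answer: 2408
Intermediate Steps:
Q(v, m) = -2*m*v**2 (Q(v, m) = (-2*v)*(v*m) = (-2*v)*(m*v) = -2*m*v**2)
f(k) = 1 (f(k) = -1 - 1*(-2) = -1 + 2 = 1)
D(h, o) = h/2 + o/2 - h*o**2 (D(h, o) = ((h + o) - 2*h*o**2)/2 = (h + o - 2*h*o**2)/2 = h/2 + o/2 - h*o**2)
D(-6, 20) + f(-2) = ((1/2)*(-6) + (1/2)*20 - 1*(-6)*20**2) + 1 = (-3 + 10 - 1*(-6)*400) + 1 = (-3 + 10 + 2400) + 1 = 2407 + 1 = 2408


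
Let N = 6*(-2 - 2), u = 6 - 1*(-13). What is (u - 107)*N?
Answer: 2112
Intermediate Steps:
u = 19 (u = 6 + 13 = 19)
N = -24 (N = 6*(-4) = -24)
(u - 107)*N = (19 - 107)*(-24) = -88*(-24) = 2112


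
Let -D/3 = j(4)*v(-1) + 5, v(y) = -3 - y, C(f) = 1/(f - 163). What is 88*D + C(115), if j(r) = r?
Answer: 38015/48 ≈ 791.98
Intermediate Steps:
C(f) = 1/(-163 + f)
D = 9 (D = -3*(4*(-3 - 1*(-1)) + 5) = -3*(4*(-3 + 1) + 5) = -3*(4*(-2) + 5) = -3*(-8 + 5) = -3*(-3) = 9)
88*D + C(115) = 88*9 + 1/(-163 + 115) = 792 + 1/(-48) = 792 - 1/48 = 38015/48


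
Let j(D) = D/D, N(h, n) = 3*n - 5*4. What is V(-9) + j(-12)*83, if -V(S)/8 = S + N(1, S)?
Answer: 531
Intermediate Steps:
N(h, n) = -20 + 3*n (N(h, n) = 3*n - 20 = -20 + 3*n)
V(S) = 160 - 32*S (V(S) = -8*(S + (-20 + 3*S)) = -8*(-20 + 4*S) = 160 - 32*S)
j(D) = 1
V(-9) + j(-12)*83 = (160 - 32*(-9)) + 1*83 = (160 + 288) + 83 = 448 + 83 = 531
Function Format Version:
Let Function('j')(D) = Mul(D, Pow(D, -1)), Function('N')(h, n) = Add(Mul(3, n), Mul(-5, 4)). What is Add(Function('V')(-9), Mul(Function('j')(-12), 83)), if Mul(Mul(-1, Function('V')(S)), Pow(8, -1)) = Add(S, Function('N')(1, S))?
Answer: 531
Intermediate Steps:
Function('N')(h, n) = Add(-20, Mul(3, n)) (Function('N')(h, n) = Add(Mul(3, n), -20) = Add(-20, Mul(3, n)))
Function('V')(S) = Add(160, Mul(-32, S)) (Function('V')(S) = Mul(-8, Add(S, Add(-20, Mul(3, S)))) = Mul(-8, Add(-20, Mul(4, S))) = Add(160, Mul(-32, S)))
Function('j')(D) = 1
Add(Function('V')(-9), Mul(Function('j')(-12), 83)) = Add(Add(160, Mul(-32, -9)), Mul(1, 83)) = Add(Add(160, 288), 83) = Add(448, 83) = 531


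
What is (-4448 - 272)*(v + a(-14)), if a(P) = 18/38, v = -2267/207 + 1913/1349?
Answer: 11941217680/279243 ≈ 42763.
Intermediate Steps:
v = -2662192/279243 (v = -2267*1/207 + 1913*(1/1349) = -2267/207 + 1913/1349 = -2662192/279243 ≈ -9.5336)
a(P) = 9/19 (a(P) = 18*(1/38) = 9/19)
(-4448 - 272)*(v + a(-14)) = (-4448 - 272)*(-2662192/279243 + 9/19) = -4720*(-2529919/279243) = 11941217680/279243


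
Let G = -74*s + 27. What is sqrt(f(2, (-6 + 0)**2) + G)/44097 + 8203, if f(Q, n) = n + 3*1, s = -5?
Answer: 8203 + 2*sqrt(109)/44097 ≈ 8203.0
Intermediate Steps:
G = 397 (G = -74*(-5) + 27 = 370 + 27 = 397)
f(Q, n) = 3 + n (f(Q, n) = n + 3 = 3 + n)
sqrt(f(2, (-6 + 0)**2) + G)/44097 + 8203 = sqrt((3 + (-6 + 0)**2) + 397)/44097 + 8203 = sqrt((3 + (-6)**2) + 397)*(1/44097) + 8203 = sqrt((3 + 36) + 397)*(1/44097) + 8203 = sqrt(39 + 397)*(1/44097) + 8203 = sqrt(436)*(1/44097) + 8203 = (2*sqrt(109))*(1/44097) + 8203 = 2*sqrt(109)/44097 + 8203 = 8203 + 2*sqrt(109)/44097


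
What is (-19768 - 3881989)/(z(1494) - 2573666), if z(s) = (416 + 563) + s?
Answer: 3901757/2571193 ≈ 1.5175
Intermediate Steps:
z(s) = 979 + s
(-19768 - 3881989)/(z(1494) - 2573666) = (-19768 - 3881989)/((979 + 1494) - 2573666) = -3901757/(2473 - 2573666) = -3901757/(-2571193) = -3901757*(-1/2571193) = 3901757/2571193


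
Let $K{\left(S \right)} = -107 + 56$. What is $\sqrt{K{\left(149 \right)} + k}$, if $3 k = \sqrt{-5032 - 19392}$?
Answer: $\frac{\sqrt{-459 + 6 i \sqrt{6106}}}{3} \approx 3.3093 + 7.8709 i$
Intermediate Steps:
$k = \frac{2 i \sqrt{6106}}{3}$ ($k = \frac{\sqrt{-5032 - 19392}}{3} = \frac{\sqrt{-24424}}{3} = \frac{2 i \sqrt{6106}}{3} \approx 52.094 i$)
$K{\left(S \right)} = -51$
$\sqrt{K{\left(149 \right)} + k} = \sqrt{-51 + \frac{2 i \sqrt{6106}}{3}}$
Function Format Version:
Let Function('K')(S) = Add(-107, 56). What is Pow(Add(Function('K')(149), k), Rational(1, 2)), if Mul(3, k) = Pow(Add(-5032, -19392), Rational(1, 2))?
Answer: Mul(Rational(1, 3), Pow(Add(-459, Mul(6, I, Pow(6106, Rational(1, 2)))), Rational(1, 2))) ≈ Add(3.3093, Mul(7.8709, I))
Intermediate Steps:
k = Mul(Rational(2, 3), I, Pow(6106, Rational(1, 2))) (k = Mul(Rational(1, 3), Pow(Add(-5032, -19392), Rational(1, 2))) = Mul(Rational(1, 3), Pow(-24424, Rational(1, 2))) = Mul(Rational(1, 3), Mul(2, I, Pow(6106, Rational(1, 2)))) = Mul(Rational(2, 3), I, Pow(6106, Rational(1, 2))) ≈ Mul(52.094, I))
Function('K')(S) = -51
Pow(Add(Function('K')(149), k), Rational(1, 2)) = Pow(Add(-51, Mul(Rational(2, 3), I, Pow(6106, Rational(1, 2)))), Rational(1, 2))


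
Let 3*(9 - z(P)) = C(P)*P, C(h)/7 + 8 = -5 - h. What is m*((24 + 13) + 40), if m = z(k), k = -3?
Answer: -4697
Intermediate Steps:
C(h) = -91 - 7*h (C(h) = -56 + 7*(-5 - h) = -56 + (-35 - 7*h) = -91 - 7*h)
z(P) = 9 - P*(-91 - 7*P)/3 (z(P) = 9 - (-91 - 7*P)*P/3 = 9 - P*(-91 - 7*P)/3)
m = -61 (m = 9 + (7/3)*(-3)*(13 - 3) = 9 + (7/3)*(-3)*10 = 9 - 70 = -61)
m*((24 + 13) + 40) = -61*((24 + 13) + 40) = -61*(37 + 40) = -61*77 = -4697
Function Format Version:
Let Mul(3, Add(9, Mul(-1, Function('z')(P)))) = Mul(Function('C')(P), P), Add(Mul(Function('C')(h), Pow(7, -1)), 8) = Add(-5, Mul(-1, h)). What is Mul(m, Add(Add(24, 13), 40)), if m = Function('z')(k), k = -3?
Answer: -4697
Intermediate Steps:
Function('C')(h) = Add(-91, Mul(-7, h)) (Function('C')(h) = Add(-56, Mul(7, Add(-5, Mul(-1, h)))) = Add(-56, Add(-35, Mul(-7, h))) = Add(-91, Mul(-7, h)))
Function('z')(P) = Add(9, Mul(Rational(-1, 3), P, Add(-91, Mul(-7, P)))) (Function('z')(P) = Add(9, Mul(Rational(-1, 3), Mul(Add(-91, Mul(-7, P)), P))) = Add(9, Mul(Rational(-1, 3), Mul(P, Add(-91, Mul(-7, P))))) = Add(9, Mul(Rational(-1, 3), P, Add(-91, Mul(-7, P)))))
m = -61 (m = Add(9, Mul(Rational(7, 3), -3, Add(13, -3))) = Add(9, Mul(Rational(7, 3), -3, 10)) = Add(9, -70) = -61)
Mul(m, Add(Add(24, 13), 40)) = Mul(-61, Add(Add(24, 13), 40)) = Mul(-61, Add(37, 40)) = Mul(-61, 77) = -4697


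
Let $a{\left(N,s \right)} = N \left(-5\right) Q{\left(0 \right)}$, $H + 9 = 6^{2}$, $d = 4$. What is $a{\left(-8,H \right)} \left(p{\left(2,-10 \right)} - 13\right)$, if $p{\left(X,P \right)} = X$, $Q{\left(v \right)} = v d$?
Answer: $0$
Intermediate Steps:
$Q{\left(v \right)} = 4 v$ ($Q{\left(v \right)} = v 4 = 4 v$)
$H = 27$ ($H = -9 + 6^{2} = -9 + 36 = 27$)
$a{\left(N,s \right)} = 0$ ($a{\left(N,s \right)} = N \left(-5\right) 4 \cdot 0 = - 5 N 0 = 0$)
$a{\left(-8,H \right)} \left(p{\left(2,-10 \right)} - 13\right) = 0 \left(2 - 13\right) = 0 \left(-11\right) = 0$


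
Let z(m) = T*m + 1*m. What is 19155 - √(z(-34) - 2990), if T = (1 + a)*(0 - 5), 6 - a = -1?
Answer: 19155 - 8*I*√26 ≈ 19155.0 - 40.792*I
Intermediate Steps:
a = 7 (a = 6 - 1*(-1) = 6 + 1 = 7)
T = -40 (T = (1 + 7)*(0 - 5) = 8*(-5) = -40)
z(m) = -39*m (z(m) = -40*m + 1*m = -40*m + m = -39*m)
19155 - √(z(-34) - 2990) = 19155 - √(-39*(-34) - 2990) = 19155 - √(1326 - 2990) = 19155 - √(-1664) = 19155 - 8*I*√26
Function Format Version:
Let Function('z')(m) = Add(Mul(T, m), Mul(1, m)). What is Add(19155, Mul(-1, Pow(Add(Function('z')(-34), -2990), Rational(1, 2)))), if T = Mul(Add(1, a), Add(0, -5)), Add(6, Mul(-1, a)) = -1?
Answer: Add(19155, Mul(-8, I, Pow(26, Rational(1, 2)))) ≈ Add(19155., Mul(-40.792, I))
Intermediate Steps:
a = 7 (a = Add(6, Mul(-1, -1)) = Add(6, 1) = 7)
T = -40 (T = Mul(Add(1, 7), Add(0, -5)) = Mul(8, -5) = -40)
Function('z')(m) = Mul(-39, m) (Function('z')(m) = Add(Mul(-40, m), Mul(1, m)) = Add(Mul(-40, m), m) = Mul(-39, m))
Add(19155, Mul(-1, Pow(Add(Function('z')(-34), -2990), Rational(1, 2)))) = Add(19155, Mul(-1, Pow(Add(Mul(-39, -34), -2990), Rational(1, 2)))) = Add(19155, Mul(-1, Pow(Add(1326, -2990), Rational(1, 2)))) = Add(19155, Mul(-1, Pow(-1664, Rational(1, 2)))) = Add(19155, Mul(-1, Mul(8, I, Pow(26, Rational(1, 2))))) = Add(19155, Mul(-8, I, Pow(26, Rational(1, 2))))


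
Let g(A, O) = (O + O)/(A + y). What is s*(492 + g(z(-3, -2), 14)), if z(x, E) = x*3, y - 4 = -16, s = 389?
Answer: 572608/3 ≈ 1.9087e+5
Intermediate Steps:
y = -12 (y = 4 - 16 = -12)
z(x, E) = 3*x
g(A, O) = 2*O/(-12 + A) (g(A, O) = (O + O)/(A - 12) = (2*O)/(-12 + A) = 2*O/(-12 + A))
s*(492 + g(z(-3, -2), 14)) = 389*(492 + 2*14/(-12 + 3*(-3))) = 389*(492 + 2*14/(-12 - 9)) = 389*(492 + 2*14/(-21)) = 389*(492 + 2*14*(-1/21)) = 389*(492 - 4/3) = 389*(1472/3) = 572608/3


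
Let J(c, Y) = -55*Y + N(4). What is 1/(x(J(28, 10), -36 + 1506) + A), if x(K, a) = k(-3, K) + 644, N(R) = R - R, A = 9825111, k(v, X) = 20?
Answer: 1/9825775 ≈ 1.0177e-7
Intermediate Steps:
N(R) = 0
J(c, Y) = -55*Y (J(c, Y) = -55*Y + 0 = -55*Y)
x(K, a) = 664 (x(K, a) = 20 + 644 = 664)
1/(x(J(28, 10), -36 + 1506) + A) = 1/(664 + 9825111) = 1/9825775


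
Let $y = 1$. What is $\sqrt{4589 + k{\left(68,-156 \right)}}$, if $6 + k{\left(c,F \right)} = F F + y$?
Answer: $2 \sqrt{7230} \approx 170.06$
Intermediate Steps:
$k{\left(c,F \right)} = -5 + F^{2}$ ($k{\left(c,F \right)} = -6 + \left(F F + 1\right) = -6 + \left(F^{2} + 1\right) = -6 + \left(1 + F^{2}\right) = -5 + F^{2}$)
$\sqrt{4589 + k{\left(68,-156 \right)}} = \sqrt{4589 - \left(5 - \left(-156\right)^{2}\right)} = \sqrt{4589 + \left(-5 + 24336\right)} = \sqrt{4589 + 24331} = \sqrt{28920} = 2 \sqrt{7230}$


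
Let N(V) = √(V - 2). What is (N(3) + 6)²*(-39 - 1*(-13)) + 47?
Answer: -1227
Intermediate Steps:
N(V) = √(-2 + V)
(N(3) + 6)²*(-39 - 1*(-13)) + 47 = (√(-2 + 3) + 6)²*(-39 - 1*(-13)) + 47 = (√1 + 6)²*(-39 + 13) + 47 = (1 + 6)²*(-26) + 47 = 7²*(-26) + 47 = 49*(-26) + 47 = -1274 + 47 = -1227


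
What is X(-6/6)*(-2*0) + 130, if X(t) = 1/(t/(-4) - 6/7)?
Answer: 130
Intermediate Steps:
X(t) = 1/(-6/7 - t/4) (X(t) = 1/(t*(-¼) - 6*⅐) = 1/(-t/4 - 6/7) = 1/(-6/7 - t/4))
X(-6/6)*(-2*0) + 130 = (-28/(24 + 7*(-6/6)))*(-2*0) + 130 = -28/(24 + 7*(-6*⅙))*0 + 130 = -28/(24 + 7*(-1))*0 + 130 = -28/(24 - 7)*0 + 130 = -28/17*0 + 130 = 0 + 130 = 130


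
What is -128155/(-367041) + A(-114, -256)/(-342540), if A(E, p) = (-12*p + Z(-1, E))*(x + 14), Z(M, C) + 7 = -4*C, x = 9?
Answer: 4724710799/41908741380 ≈ 0.11274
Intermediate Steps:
Z(M, C) = -7 - 4*C
A(E, p) = -161 - 276*p - 92*E (A(E, p) = (-12*p + (-7 - 4*E))*(9 + 14) = (-7 - 12*p - 4*E)*23 = -161 - 276*p - 92*E)
-128155/(-367041) + A(-114, -256)/(-342540) = -128155/(-367041) + (-161 - 276*(-256) - 92*(-114))/(-342540) = -128155*(-1/367041) + (-161 + 70656 + 10488)*(-1/342540) = 128155/367041 + 80983*(-1/342540) = 128155/367041 - 80983/342540 = 4724710799/41908741380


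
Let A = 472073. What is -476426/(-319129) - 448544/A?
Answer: 81764452922/150652184417 ≈ 0.54274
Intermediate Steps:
-476426/(-319129) - 448544/A = -476426/(-319129) - 448544/472073 = -476426*(-1/319129) - 448544*1/472073 = 476426/319129 - 448544/472073 = 81764452922/150652184417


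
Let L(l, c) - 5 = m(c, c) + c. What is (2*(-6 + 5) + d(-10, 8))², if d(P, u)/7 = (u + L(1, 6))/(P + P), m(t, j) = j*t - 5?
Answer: 1521/4 ≈ 380.25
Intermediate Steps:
m(t, j) = -5 + j*t
L(l, c) = c + c² (L(l, c) = 5 + ((-5 + c*c) + c) = 5 + ((-5 + c²) + c) = 5 + (-5 + c + c²) = c + c²)
d(P, u) = 7*(42 + u)/(2*P) (d(P, u) = 7*((u + 6*(1 + 6))/(P + P)) = 7*((u + 6*7)/((2*P))) = 7*((u + 42)*(1/(2*P))) = 7*((42 + u)*(1/(2*P))) = 7*((42 + u)/(2*P)) = 7*(42 + u)/(2*P))
(2*(-6 + 5) + d(-10, 8))² = (2*(-6 + 5) + (7/2)*(42 + 8)/(-10))² = (2*(-1) + (7/2)*(-⅒)*50)² = (-2 - 35/2)² = (-39/2)² = 1521/4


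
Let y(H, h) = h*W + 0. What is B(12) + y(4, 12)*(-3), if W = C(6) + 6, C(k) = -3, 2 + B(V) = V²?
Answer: 34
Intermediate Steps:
B(V) = -2 + V²
W = 3 (W = -3 + 6 = 3)
y(H, h) = 3*h (y(H, h) = h*3 + 0 = 3*h + 0 = 3*h)
B(12) + y(4, 12)*(-3) = (-2 + 12²) + (3*12)*(-3) = (-2 + 144) + 36*(-3) = 142 - 108 = 34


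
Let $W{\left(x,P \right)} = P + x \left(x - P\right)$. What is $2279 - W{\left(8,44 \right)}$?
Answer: $2523$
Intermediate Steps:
$2279 - W{\left(8,44 \right)} = 2279 - \left(44 + 8^{2} - 44 \cdot 8\right) = 2279 - \left(44 + 64 - 352\right) = 2279 - -244 = 2279 + 244 = 2523$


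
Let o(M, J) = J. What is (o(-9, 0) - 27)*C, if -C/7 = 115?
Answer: 21735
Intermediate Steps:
C = -805 (C = -7*115 = -805)
(o(-9, 0) - 27)*C = (0 - 27)*(-805) = -27*(-805) = 21735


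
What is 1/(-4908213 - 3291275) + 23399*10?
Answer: 1918598197119/8199488 ≈ 2.3399e+5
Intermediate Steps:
1/(-4908213 - 3291275) + 23399*10 = 1/(-8199488) + 233990 = -1/8199488 + 233990 = 1918598197119/8199488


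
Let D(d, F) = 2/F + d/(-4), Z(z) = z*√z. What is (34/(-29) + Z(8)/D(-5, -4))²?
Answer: 6899876/7569 - 4352*√2/87 ≈ 840.85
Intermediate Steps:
Z(z) = z^(3/2)
D(d, F) = 2/F - d/4 (D(d, F) = 2/F + d*(-¼) = 2/F - d/4)
(34/(-29) + Z(8)/D(-5, -4))² = (34/(-29) + 8^(3/2)/(2/(-4) - ¼*(-5)))² = (34*(-1/29) + (16*√2)/(2*(-¼) + 5/4))² = (-34/29 + (16*√2)/(-½ + 5/4))² = (-34/29 + (16*√2)/(¾))² = (-34/29 + (16*√2)*(4/3))² = (-34/29 + 64*√2/3)²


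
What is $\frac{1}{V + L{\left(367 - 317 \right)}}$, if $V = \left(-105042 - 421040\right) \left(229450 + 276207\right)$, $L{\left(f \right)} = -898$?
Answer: $- \frac{1}{266017046772} \approx -3.7592 \cdot 10^{-12}$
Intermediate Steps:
$V = -266017045874$ ($V = \left(-526082\right) 505657 = -266017045874$)
$\frac{1}{V + L{\left(367 - 317 \right)}} = \frac{1}{-266017045874 - 898} = \frac{1}{-266017046772} = - \frac{1}{266017046772}$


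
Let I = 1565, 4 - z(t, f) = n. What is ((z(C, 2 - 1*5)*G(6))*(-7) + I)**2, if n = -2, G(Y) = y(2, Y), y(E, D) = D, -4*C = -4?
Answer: 1723969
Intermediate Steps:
C = 1 (C = -1/4*(-4) = 1)
G(Y) = Y
z(t, f) = 6 (z(t, f) = 4 - 1*(-2) = 4 + 2 = 6)
((z(C, 2 - 1*5)*G(6))*(-7) + I)**2 = ((6*6)*(-7) + 1565)**2 = (36*(-7) + 1565)**2 = (-252 + 1565)**2 = 1313**2 = 1723969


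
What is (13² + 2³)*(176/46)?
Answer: 15576/23 ≈ 677.22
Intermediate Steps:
(13² + 2³)*(176/46) = (169 + 8)*(176*(1/46)) = 177*(88/23) = 15576/23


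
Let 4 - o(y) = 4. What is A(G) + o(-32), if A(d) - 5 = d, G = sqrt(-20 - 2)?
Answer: 5 + I*sqrt(22) ≈ 5.0 + 4.6904*I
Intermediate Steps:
G = I*sqrt(22) (G = sqrt(-22) = I*sqrt(22) ≈ 4.6904*I)
A(d) = 5 + d
o(y) = 0 (o(y) = 4 - 1*4 = 4 - 4 = 0)
A(G) + o(-32) = (5 + I*sqrt(22)) + 0 = 5 + I*sqrt(22)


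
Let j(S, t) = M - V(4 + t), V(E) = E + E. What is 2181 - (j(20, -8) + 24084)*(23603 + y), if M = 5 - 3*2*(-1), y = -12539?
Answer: -266673411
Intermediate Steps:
V(E) = 2*E
M = 11 (M = 5 - 6*(-1) = 5 + 6 = 11)
j(S, t) = 3 - 2*t (j(S, t) = 11 - 2*(4 + t) = 11 - (8 + 2*t) = 11 + (-8 - 2*t) = 3 - 2*t)
2181 - (j(20, -8) + 24084)*(23603 + y) = 2181 - ((3 - 2*(-8)) + 24084)*(23603 - 12539) = 2181 - ((3 + 16) + 24084)*11064 = 2181 - (19 + 24084)*11064 = 2181 - 24103*11064 = 2181 - 1*266675592 = 2181 - 266675592 = -266673411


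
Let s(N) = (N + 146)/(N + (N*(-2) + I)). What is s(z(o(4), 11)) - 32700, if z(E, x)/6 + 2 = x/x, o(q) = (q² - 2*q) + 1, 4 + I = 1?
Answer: -97960/3 ≈ -32653.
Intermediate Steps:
I = -3 (I = -4 + 1 = -3)
o(q) = 1 + q² - 2*q
z(E, x) = -6 (z(E, x) = -12 + 6*(x/x) = -12 + 6*1 = -12 + 6 = -6)
s(N) = (146 + N)/(-3 - N) (s(N) = (N + 146)/(N + (N*(-2) - 3)) = (146 + N)/(N + (-2*N - 3)) = (146 + N)/(N + (-3 - 2*N)) = (146 + N)/(-3 - N))
s(z(o(4), 11)) - 32700 = (-146 - 1*(-6))/(3 - 6) - 32700 = (-146 + 6)/(-3) - 32700 = -⅓*(-140) - 32700 = 140/3 - 32700 = -97960/3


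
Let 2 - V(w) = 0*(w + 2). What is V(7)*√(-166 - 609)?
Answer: 10*I*√31 ≈ 55.678*I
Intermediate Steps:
V(w) = 2 (V(w) = 2 - 0*(w + 2) = 2 - 0*(2 + w) = 2 - 1*0 = 2 + 0 = 2)
V(7)*√(-166 - 609) = 2*√(-166 - 609) = 2*√(-775) = 2*(5*I*√31) = 10*I*√31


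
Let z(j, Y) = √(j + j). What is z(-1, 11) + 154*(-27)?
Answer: -4158 + I*√2 ≈ -4158.0 + 1.4142*I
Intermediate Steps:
z(j, Y) = √2*√j (z(j, Y) = √(2*j) = √2*√j)
z(-1, 11) + 154*(-27) = √2*√(-1) + 154*(-27) = √2*I - 4158 = I*√2 - 4158 = -4158 + I*√2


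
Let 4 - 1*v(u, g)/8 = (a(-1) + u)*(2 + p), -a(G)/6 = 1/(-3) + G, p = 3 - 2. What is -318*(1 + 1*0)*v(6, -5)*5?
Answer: 483360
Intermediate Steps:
p = 1
a(G) = 2 - 6*G (a(G) = -6*(1/(-3) + G) = -6*(-⅓ + G) = 2 - 6*G)
v(u, g) = -160 - 24*u (v(u, g) = 32 - 8*((2 - 6*(-1)) + u)*(2 + 1) = 32 - 8*((2 + 6) + u)*3 = 32 - 8*(8 + u)*3 = 32 - 8*(24 + 3*u) = 32 + (-192 - 24*u) = -160 - 24*u)
-318*(1 + 1*0)*v(6, -5)*5 = -318*(1 + 1*0)*(-160 - 24*6)*5 = -318*(1 + 0)*(-160 - 144)*5 = -318*1*(-304)*5 = -(-96672)*5 = -318*(-1520) = 483360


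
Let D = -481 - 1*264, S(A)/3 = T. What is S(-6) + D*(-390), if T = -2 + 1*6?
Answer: 290562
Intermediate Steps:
T = 4 (T = -2 + 6 = 4)
S(A) = 12 (S(A) = 3*4 = 12)
D = -745 (D = -481 - 264 = -745)
S(-6) + D*(-390) = 12 - 745*(-390) = 12 + 290550 = 290562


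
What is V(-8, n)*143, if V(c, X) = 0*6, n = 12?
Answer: 0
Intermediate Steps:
V(c, X) = 0
V(-8, n)*143 = 0*143 = 0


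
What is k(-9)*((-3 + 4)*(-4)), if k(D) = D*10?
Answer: 360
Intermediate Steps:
k(D) = 10*D
k(-9)*((-3 + 4)*(-4)) = (10*(-9))*((-3 + 4)*(-4)) = -90*(-4) = 360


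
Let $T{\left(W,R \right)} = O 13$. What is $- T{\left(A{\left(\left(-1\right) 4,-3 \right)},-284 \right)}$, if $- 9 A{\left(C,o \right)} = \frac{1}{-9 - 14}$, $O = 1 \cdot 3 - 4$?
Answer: $13$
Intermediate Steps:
$O = -1$ ($O = 3 - 4 = -1$)
$A{\left(C,o \right)} = \frac{1}{207}$ ($A{\left(C,o \right)} = - \frac{1}{9 \left(-9 - 14\right)} = - \frac{1}{9 \left(-23\right)} = \left(- \frac{1}{9}\right) \left(- \frac{1}{23}\right) = \frac{1}{207}$)
$T{\left(W,R \right)} = -13$ ($T{\left(W,R \right)} = \left(-1\right) 13 = -13$)
$- T{\left(A{\left(\left(-1\right) 4,-3 \right)},-284 \right)} = \left(-1\right) \left(-13\right) = 13$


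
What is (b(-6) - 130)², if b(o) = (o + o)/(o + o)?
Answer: 16641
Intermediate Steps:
b(o) = 1 (b(o) = (2*o)/((2*o)) = (2*o)*(1/(2*o)) = 1)
(b(-6) - 130)² = (1 - 130)² = (-129)² = 16641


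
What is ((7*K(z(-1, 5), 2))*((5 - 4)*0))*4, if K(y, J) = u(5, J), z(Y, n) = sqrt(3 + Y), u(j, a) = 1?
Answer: 0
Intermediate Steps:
K(y, J) = 1
((7*K(z(-1, 5), 2))*((5 - 4)*0))*4 = ((7*1)*((5 - 4)*0))*4 = (7*(1*0))*4 = (7*0)*4 = 0*4 = 0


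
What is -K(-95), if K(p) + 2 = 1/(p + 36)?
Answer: 119/59 ≈ 2.0169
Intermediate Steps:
K(p) = -2 + 1/(36 + p) (K(p) = -2 + 1/(p + 36) = -2 + 1/(36 + p))
-K(-95) = -(-71 - 2*(-95))/(36 - 95) = -(-71 + 190)/(-59) = -(-1)*119/59 = -1*(-119/59) = 119/59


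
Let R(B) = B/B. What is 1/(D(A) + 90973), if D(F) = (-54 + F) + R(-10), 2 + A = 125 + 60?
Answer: 1/91103 ≈ 1.0977e-5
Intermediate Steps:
R(B) = 1
A = 183 (A = -2 + (125 + 60) = -2 + 185 = 183)
D(F) = -53 + F (D(F) = (-54 + F) + 1 = -53 + F)
1/(D(A) + 90973) = 1/((-53 + 183) + 90973) = 1/(130 + 90973) = 1/91103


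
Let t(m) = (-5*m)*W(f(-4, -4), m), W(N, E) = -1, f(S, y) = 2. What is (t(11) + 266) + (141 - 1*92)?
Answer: 370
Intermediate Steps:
t(m) = 5*m (t(m) = -5*m*(-1) = 5*m)
(t(11) + 266) + (141 - 1*92) = (5*11 + 266) + (141 - 1*92) = (55 + 266) + (141 - 92) = 321 + 49 = 370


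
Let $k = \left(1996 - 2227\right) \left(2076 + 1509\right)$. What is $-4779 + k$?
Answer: $-832914$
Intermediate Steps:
$k = -828135$ ($k = \left(-231\right) 3585 = -828135$)
$-4779 + k = -4779 - 828135 = -832914$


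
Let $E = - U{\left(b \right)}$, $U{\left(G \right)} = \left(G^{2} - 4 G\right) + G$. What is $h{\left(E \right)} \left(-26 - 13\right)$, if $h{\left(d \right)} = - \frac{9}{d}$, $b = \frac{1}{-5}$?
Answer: $- \frac{8775}{16} \approx -548.44$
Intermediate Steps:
$b = - \frac{1}{5} \approx -0.2$
$U{\left(G \right)} = G^{2} - 3 G$
$E = - \frac{16}{25}$ ($E = - \frac{\left(-1\right) \left(-3 - \frac{1}{5}\right)}{5} = - \frac{\left(-1\right) \left(-16\right)}{5 \cdot 5} = \left(-1\right) \frac{16}{25} = - \frac{16}{25} \approx -0.64$)
$h{\left(E \right)} \left(-26 - 13\right) = - \frac{9}{- \frac{16}{25}} \left(-26 - 13\right) = \left(-9\right) \left(- \frac{25}{16}\right) \left(-26 - 13\right) = \frac{225}{16} \left(-39\right) = - \frac{8775}{16}$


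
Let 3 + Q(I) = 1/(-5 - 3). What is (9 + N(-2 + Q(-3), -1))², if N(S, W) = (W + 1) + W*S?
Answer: 12769/64 ≈ 199.52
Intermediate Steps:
Q(I) = -25/8 (Q(I) = -3 + 1/(-5 - 3) = -3 + 1/(-8) = -3 - ⅛ = -25/8)
N(S, W) = 1 + W + S*W (N(S, W) = (1 + W) + S*W = 1 + W + S*W)
(9 + N(-2 + Q(-3), -1))² = (9 + (1 - 1 + (-2 - 25/8)*(-1)))² = (9 + (1 - 1 - 41/8*(-1)))² = (9 + (1 - 1 + 41/8))² = (9 + 41/8)² = (113/8)² = 12769/64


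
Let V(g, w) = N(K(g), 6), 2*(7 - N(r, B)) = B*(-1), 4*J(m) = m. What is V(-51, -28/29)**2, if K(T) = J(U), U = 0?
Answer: 100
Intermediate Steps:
J(m) = m/4
K(T) = 0 (K(T) = (1/4)*0 = 0)
N(r, B) = 7 + B/2 (N(r, B) = 7 - B*(-1)/2 = 7 - (-1)*B/2 = 7 + B/2)
V(g, w) = 10 (V(g, w) = 7 + (1/2)*6 = 7 + 3 = 10)
V(-51, -28/29)**2 = 10**2 = 100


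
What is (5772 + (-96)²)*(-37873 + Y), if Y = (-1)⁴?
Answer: -567625536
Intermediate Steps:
Y = 1
(5772 + (-96)²)*(-37873 + Y) = (5772 + (-96)²)*(-37873 + 1) = (5772 + 9216)*(-37872) = 14988*(-37872) = -567625536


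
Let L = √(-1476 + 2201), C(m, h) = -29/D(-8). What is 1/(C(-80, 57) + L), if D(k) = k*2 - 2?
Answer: -18/8071 + 1620*√29/234059 ≈ 0.035042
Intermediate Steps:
D(k) = -2 + 2*k (D(k) = 2*k - 2 = -2 + 2*k)
C(m, h) = 29/18 (C(m, h) = -29/(-2 + 2*(-8)) = -29/(-2 - 16) = -29/(-18) = -29*(-1/18) = 29/18)
L = 5*√29 (L = √725 = 5*√29 ≈ 26.926)
1/(C(-80, 57) + L) = 1/(29/18 + 5*√29)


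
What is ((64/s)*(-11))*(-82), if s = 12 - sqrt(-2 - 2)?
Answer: 173184/37 + 28864*I/37 ≈ 4680.6 + 780.11*I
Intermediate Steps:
s = 12 - 2*I (s = 12 - sqrt(-4) = 12 - 2*I ≈ 12.0 - 2.0*I)
((64/s)*(-11))*(-82) = ((64/(12 - 2*I))*(-11))*(-82) = ((64*((12 + 2*I)/148))*(-11))*(-82) = ((16*(12 + 2*I)/37)*(-11))*(-82) = -176*(12 + 2*I)/37*(-82) = 14432*(12 + 2*I)/37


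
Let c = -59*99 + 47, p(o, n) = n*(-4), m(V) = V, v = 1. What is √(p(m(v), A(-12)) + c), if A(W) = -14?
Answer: I*√5738 ≈ 75.75*I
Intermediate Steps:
p(o, n) = -4*n
c = -5794 (c = -5841 + 47 = -5794)
√(p(m(v), A(-12)) + c) = √(-4*(-14) - 5794) = √(56 - 5794) = √(-5738) = I*√5738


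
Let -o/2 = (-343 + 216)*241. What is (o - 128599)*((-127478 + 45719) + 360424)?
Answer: -18777841025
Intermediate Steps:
o = 61214 (o = -2*(-343 + 216)*241 = -(-254)*241 = -2*(-30607) = 61214)
(o - 128599)*((-127478 + 45719) + 360424) = (61214 - 128599)*((-127478 + 45719) + 360424) = -67385*(-81759 + 360424) = -67385*278665 = -18777841025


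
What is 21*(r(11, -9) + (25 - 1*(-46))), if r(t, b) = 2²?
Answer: 1575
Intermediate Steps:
r(t, b) = 4
21*(r(11, -9) + (25 - 1*(-46))) = 21*(4 + (25 - 1*(-46))) = 21*(4 + (25 + 46)) = 21*(4 + 71) = 21*75 = 1575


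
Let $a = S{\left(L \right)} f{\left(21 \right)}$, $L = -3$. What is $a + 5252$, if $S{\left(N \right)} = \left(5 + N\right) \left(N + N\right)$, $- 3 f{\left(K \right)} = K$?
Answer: $5336$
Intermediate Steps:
$f{\left(K \right)} = - \frac{K}{3}$
$S{\left(N \right)} = 2 N \left(5 + N\right)$ ($S{\left(N \right)} = \left(5 + N\right) 2 N = 2 N \left(5 + N\right)$)
$a = 84$ ($a = 2 \left(-3\right) \left(5 - 3\right) \left(\left(- \frac{1}{3}\right) 21\right) = 2 \left(-3\right) 2 \left(-7\right) = \left(-12\right) \left(-7\right) = 84$)
$a + 5252 = 84 + 5252 = 5336$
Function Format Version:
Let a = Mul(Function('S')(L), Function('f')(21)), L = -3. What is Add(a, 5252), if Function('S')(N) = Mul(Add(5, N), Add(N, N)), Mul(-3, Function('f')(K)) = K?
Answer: 5336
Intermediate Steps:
Function('f')(K) = Mul(Rational(-1, 3), K)
Function('S')(N) = Mul(2, N, Add(5, N)) (Function('S')(N) = Mul(Add(5, N), Mul(2, N)) = Mul(2, N, Add(5, N)))
a = 84 (a = Mul(Mul(2, -3, Add(5, -3)), Mul(Rational(-1, 3), 21)) = Mul(Mul(2, -3, 2), -7) = Mul(-12, -7) = 84)
Add(a, 5252) = Add(84, 5252) = 5336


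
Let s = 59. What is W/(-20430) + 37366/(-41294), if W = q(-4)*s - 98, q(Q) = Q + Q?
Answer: -12330830/14060607 ≈ -0.87698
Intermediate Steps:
q(Q) = 2*Q
W = -570 (W = (2*(-4))*59 - 98 = -8*59 - 98 = -472 - 98 = -570)
W/(-20430) + 37366/(-41294) = -570/(-20430) + 37366/(-41294) = -570*(-1/20430) + 37366*(-1/41294) = 19/681 - 18683/20647 = -12330830/14060607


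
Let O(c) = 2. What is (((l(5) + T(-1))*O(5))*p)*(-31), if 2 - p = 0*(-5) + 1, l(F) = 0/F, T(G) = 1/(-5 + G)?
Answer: 31/3 ≈ 10.333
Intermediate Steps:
l(F) = 0
p = 1 (p = 2 - (0*(-5) + 1) = 2 - (0 + 1) = 2 - 1*1 = 2 - 1 = 1)
(((l(5) + T(-1))*O(5))*p)*(-31) = (((0 + 1/(-5 - 1))*2)*1)*(-31) = (((0 + 1/(-6))*2)*1)*(-31) = (((0 - 1/6)*2)*1)*(-31) = (-1/6*2*1)*(-31) = -1/3*1*(-31) = -1/3*(-31) = 31/3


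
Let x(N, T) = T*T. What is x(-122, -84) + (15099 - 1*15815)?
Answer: 6340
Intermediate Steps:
x(N, T) = T**2
x(-122, -84) + (15099 - 1*15815) = (-84)**2 + (15099 - 1*15815) = 7056 + (15099 - 15815) = 7056 - 716 = 6340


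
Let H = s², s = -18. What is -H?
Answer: -324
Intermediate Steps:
H = 324 (H = (-18)² = 324)
-H = -1*324 = -324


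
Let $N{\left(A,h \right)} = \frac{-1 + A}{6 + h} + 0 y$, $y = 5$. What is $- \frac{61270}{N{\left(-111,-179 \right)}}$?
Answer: $- \frac{5299855}{56} \approx -94640.0$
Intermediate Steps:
$N{\left(A,h \right)} = \frac{-1 + A}{6 + h}$ ($N{\left(A,h \right)} = \frac{-1 + A}{6 + h} + 0 \cdot 5 = \frac{-1 + A}{6 + h} + 0 = \frac{-1 + A}{6 + h}$)
$- \frac{61270}{N{\left(-111,-179 \right)}} = - \frac{61270}{\frac{1}{6 - 179} \left(-1 - 111\right)} = - \frac{61270}{\frac{1}{-173} \left(-112\right)} = - \frac{61270}{\left(- \frac{1}{173}\right) \left(-112\right)} = - \frac{61270}{\frac{112}{173}} = \left(-61270\right) \frac{173}{112} = - \frac{5299855}{56}$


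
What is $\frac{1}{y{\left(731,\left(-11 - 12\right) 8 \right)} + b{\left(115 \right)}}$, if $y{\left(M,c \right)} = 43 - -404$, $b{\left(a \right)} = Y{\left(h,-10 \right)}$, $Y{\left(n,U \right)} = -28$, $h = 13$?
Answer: $\frac{1}{419} \approx 0.0023866$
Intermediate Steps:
$b{\left(a \right)} = -28$
$y{\left(M,c \right)} = 447$ ($y{\left(M,c \right)} = 43 + 404 = 447$)
$\frac{1}{y{\left(731,\left(-11 - 12\right) 8 \right)} + b{\left(115 \right)}} = \frac{1}{447 - 28} = \frac{1}{419}$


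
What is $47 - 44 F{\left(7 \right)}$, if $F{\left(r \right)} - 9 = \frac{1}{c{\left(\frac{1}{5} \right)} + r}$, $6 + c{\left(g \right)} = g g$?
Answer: $- \frac{5087}{13} \approx -391.31$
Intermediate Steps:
$c{\left(g \right)} = -6 + g^{2}$ ($c{\left(g \right)} = -6 + g g = -6 + g^{2}$)
$F{\left(r \right)} = 9 + \frac{1}{- \frac{149}{25} + r}$ ($F{\left(r \right)} = 9 + \frac{1}{\left(-6 + \left(\frac{1}{5}\right)^{2}\right) + r} = 9 + \frac{1}{\left(-6 + \frac{1}{25}\right) + r} = 9 + \frac{1}{- \frac{149}{25} + r}$)
$47 - 44 F{\left(7 \right)} = 47 - 44 \frac{-1316 + 225 \cdot 7}{-149 + 25 \cdot 7} = 47 - 44 \frac{-1316 + 1575}{-149 + 175} = 47 - 44 \cdot \frac{1}{26} \cdot 259 = 47 - \frac{5698}{13} = - \frac{5087}{13}$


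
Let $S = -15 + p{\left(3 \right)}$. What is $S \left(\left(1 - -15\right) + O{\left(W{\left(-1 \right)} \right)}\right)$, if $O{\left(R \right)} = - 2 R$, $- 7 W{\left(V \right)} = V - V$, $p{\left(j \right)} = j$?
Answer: $-192$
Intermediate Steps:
$W{\left(V \right)} = 0$ ($W{\left(V \right)} = - \frac{V - V}{7} = \left(- \frac{1}{7}\right) 0 = 0$)
$S = -12$ ($S = -15 + 3 = -12$)
$S \left(\left(1 - -15\right) + O{\left(W{\left(-1 \right)} \right)}\right) = - 12 \left(\left(1 - -15\right) - 0\right) = - 12 \left(\left(1 + 15\right) + 0\right) = - 12 \left(16 + 0\right) = \left(-12\right) 16 = -192$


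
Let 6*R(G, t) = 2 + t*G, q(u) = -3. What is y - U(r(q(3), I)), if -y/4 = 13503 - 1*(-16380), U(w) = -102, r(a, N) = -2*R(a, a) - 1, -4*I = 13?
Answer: -119430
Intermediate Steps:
R(G, t) = ⅓ + G*t/6 (R(G, t) = (2 + t*G)/6 = (2 + G*t)/6 = ⅓ + G*t/6)
I = -13/4 (I = -¼*13 = -13/4 ≈ -3.2500)
r(a, N) = -5/3 - a²/3 (r(a, N) = -2*(⅓ + a*a/6) - 1 = -2*(⅓ + a²/6) - 1 = (-⅔ - a²/3) - 1 = -5/3 - a²/3)
y = -119532 (y = -4*(13503 - 1*(-16380)) = -4*(13503 + 16380) = -4*29883 = -119532)
y - U(r(q(3), I)) = -119532 - 1*(-102) = -119532 + 102 = -119430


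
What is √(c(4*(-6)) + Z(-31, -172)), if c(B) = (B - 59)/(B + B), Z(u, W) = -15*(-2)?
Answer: √4569/12 ≈ 5.6329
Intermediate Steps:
Z(u, W) = 30
c(B) = (-59 + B)/(2*B) (c(B) = (-59 + B)/((2*B)) = (-59 + B)*(1/(2*B)) = (-59 + B)/(2*B))
√(c(4*(-6)) + Z(-31, -172)) = √((-59 + 4*(-6))/(2*((4*(-6)))) + 30) = √((½)*(-59 - 24)/(-24) + 30) = √((½)*(-1/24)*(-83) + 30) = √(83/48 + 30) = √(1523/48) = √4569/12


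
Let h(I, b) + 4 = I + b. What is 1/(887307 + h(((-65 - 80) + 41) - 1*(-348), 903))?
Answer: 1/888450 ≈ 1.1256e-6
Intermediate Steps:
h(I, b) = -4 + I + b (h(I, b) = -4 + (I + b) = -4 + I + b)
1/(887307 + h(((-65 - 80) + 41) - 1*(-348), 903)) = 1/(887307 + (-4 + (((-65 - 80) + 41) - 1*(-348)) + 903)) = 1/(887307 + (-4 + ((-145 + 41) + 348) + 903)) = 1/(887307 + (-4 + (-104 + 348) + 903)) = 1/(887307 + (-4 + 244 + 903)) = 1/(887307 + 1143) = 1/888450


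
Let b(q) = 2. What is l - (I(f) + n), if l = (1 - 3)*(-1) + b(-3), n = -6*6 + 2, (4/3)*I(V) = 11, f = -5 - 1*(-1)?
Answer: 119/4 ≈ 29.750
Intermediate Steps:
f = -4 (f = -5 + 1 = -4)
I(V) = 33/4 (I(V) = (¾)*11 = 33/4)
n = -34 (n = -36 + 2 = -34)
l = 4 (l = (1 - 3)*(-1) + 2 = -2*(-1) + 2 = 2 + 2 = 4)
l - (I(f) + n) = 4 - (33/4 - 34) = 4 - 1*(-103/4) = 4 + 103/4 = 119/4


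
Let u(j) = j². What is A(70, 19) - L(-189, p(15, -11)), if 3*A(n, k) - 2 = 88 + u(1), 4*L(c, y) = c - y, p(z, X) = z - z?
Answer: 931/12 ≈ 77.583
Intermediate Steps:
p(z, X) = 0
L(c, y) = -y/4 + c/4 (L(c, y) = (c - y)/4 = -y/4 + c/4)
A(n, k) = 91/3 (A(n, k) = ⅔ + (88 + 1²)/3 = ⅔ + (88 + 1)/3 = ⅔ + (⅓)*89 = ⅔ + 89/3 = 91/3)
A(70, 19) - L(-189, p(15, -11)) = 91/3 - (-¼*0 + (¼)*(-189)) = 91/3 - (0 - 189/4) = 91/3 - 1*(-189/4) = 91/3 + 189/4 = 931/12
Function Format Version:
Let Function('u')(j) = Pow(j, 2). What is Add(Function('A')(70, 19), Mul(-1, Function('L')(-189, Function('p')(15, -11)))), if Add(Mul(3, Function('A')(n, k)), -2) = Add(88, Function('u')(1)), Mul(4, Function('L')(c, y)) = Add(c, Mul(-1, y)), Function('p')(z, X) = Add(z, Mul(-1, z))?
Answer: Rational(931, 12) ≈ 77.583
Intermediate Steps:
Function('p')(z, X) = 0
Function('L')(c, y) = Add(Mul(Rational(-1, 4), y), Mul(Rational(1, 4), c)) (Function('L')(c, y) = Mul(Rational(1, 4), Add(c, Mul(-1, y))) = Add(Mul(Rational(-1, 4), y), Mul(Rational(1, 4), c)))
Function('A')(n, k) = Rational(91, 3) (Function('A')(n, k) = Add(Rational(2, 3), Mul(Rational(1, 3), Add(88, Pow(1, 2)))) = Add(Rational(2, 3), Mul(Rational(1, 3), Add(88, 1))) = Add(Rational(2, 3), Mul(Rational(1, 3), 89)) = Add(Rational(2, 3), Rational(89, 3)) = Rational(91, 3))
Add(Function('A')(70, 19), Mul(-1, Function('L')(-189, Function('p')(15, -11)))) = Add(Rational(91, 3), Mul(-1, Add(Mul(Rational(-1, 4), 0), Mul(Rational(1, 4), -189)))) = Add(Rational(91, 3), Mul(-1, Add(0, Rational(-189, 4)))) = Add(Rational(91, 3), Mul(-1, Rational(-189, 4))) = Add(Rational(91, 3), Rational(189, 4)) = Rational(931, 12)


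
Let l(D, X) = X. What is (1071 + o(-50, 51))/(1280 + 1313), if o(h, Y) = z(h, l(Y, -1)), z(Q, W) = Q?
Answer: 1021/2593 ≈ 0.39375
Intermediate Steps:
o(h, Y) = h
(1071 + o(-50, 51))/(1280 + 1313) = (1071 - 50)/(1280 + 1313) = 1021/2593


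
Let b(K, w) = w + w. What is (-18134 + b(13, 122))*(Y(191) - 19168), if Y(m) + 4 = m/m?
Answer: 342969190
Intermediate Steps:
Y(m) = -3 (Y(m) = -4 + m/m = -4 + 1 = -3)
b(K, w) = 2*w
(-18134 + b(13, 122))*(Y(191) - 19168) = (-18134 + 2*122)*(-3 - 19168) = (-18134 + 244)*(-19171) = -17890*(-19171) = 342969190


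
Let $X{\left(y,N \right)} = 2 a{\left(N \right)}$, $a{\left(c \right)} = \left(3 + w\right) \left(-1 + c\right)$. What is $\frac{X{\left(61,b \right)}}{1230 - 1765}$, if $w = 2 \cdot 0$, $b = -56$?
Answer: $\frac{342}{535} \approx 0.63925$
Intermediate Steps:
$w = 0$
$a{\left(c \right)} = -3 + 3 c$ ($a{\left(c \right)} = \left(3 + 0\right) \left(-1 + c\right) = 3 \left(-1 + c\right) = -3 + 3 c$)
$X{\left(y,N \right)} = -6 + 6 N$ ($X{\left(y,N \right)} = 2 \left(-3 + 3 N\right) = -6 + 6 N$)
$\frac{X{\left(61,b \right)}}{1230 - 1765} = \frac{-6 + 6 \left(-56\right)}{1230 - 1765} = \frac{-6 - 336}{-535} = \left(- \frac{1}{535}\right) \left(-342\right) = \frac{342}{535}$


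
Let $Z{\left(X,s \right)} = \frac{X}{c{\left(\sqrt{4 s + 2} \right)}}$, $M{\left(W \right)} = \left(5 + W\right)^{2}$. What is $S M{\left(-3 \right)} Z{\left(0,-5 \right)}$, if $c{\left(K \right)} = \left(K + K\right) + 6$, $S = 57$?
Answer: $0$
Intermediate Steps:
$c{\left(K \right)} = 6 + 2 K$ ($c{\left(K \right)} = 2 K + 6 = 6 + 2 K$)
$Z{\left(X,s \right)} = \frac{X}{6 + 2 \sqrt{2 + 4 s}}$ ($Z{\left(X,s \right)} = \frac{X}{6 + 2 \sqrt{4 s + 2}} = \frac{X}{6 + 2 \sqrt{2 + 4 s}}$)
$S M{\left(-3 \right)} Z{\left(0,-5 \right)} = 57 \left(5 - 3\right)^{2} \cdot \frac{1}{2} \cdot 0 \frac{1}{3 + \sqrt{2} \sqrt{1 + 2 \left(-5\right)}} = 57 \cdot 2^{2} \cdot \frac{1}{2} \cdot 0 \frac{1}{3 + \sqrt{2} \sqrt{1 - 10}} = 57 \cdot 4 \cdot \frac{1}{2} \cdot 0 \frac{1}{3 + \sqrt{2} \sqrt{-9}} = 228 \cdot \frac{1}{2} \cdot 0 \frac{1}{3 + \sqrt{2} \cdot 3 i} = 228 \cdot \frac{1}{2} \cdot 0 \frac{1}{3 + 3 i \sqrt{2}} = 228 \cdot 0 = 0$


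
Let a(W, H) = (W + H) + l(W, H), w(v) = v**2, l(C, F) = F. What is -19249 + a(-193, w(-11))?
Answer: -19200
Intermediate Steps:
a(W, H) = W + 2*H (a(W, H) = (W + H) + H = (H + W) + H = W + 2*H)
-19249 + a(-193, w(-11)) = -19249 + (-193 + 2*(-11)**2) = -19249 + (-193 + 2*121) = -19249 + (-193 + 242) = -19249 + 49 = -19200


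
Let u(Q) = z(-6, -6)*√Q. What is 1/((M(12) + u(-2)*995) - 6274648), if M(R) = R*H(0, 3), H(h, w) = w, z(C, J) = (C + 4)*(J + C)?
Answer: -1568653/9842974064836 - 2985*I*√2/4921487032418 ≈ -1.5937e-7 - 8.5775e-10*I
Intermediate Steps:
z(C, J) = (4 + C)*(C + J)
u(Q) = 24*√Q (u(Q) = ((-6)² + 4*(-6) + 4*(-6) - 6*(-6))*√Q = (36 - 24 - 24 + 36)*√Q = 24*√Q)
M(R) = 3*R (M(R) = R*3 = 3*R)
1/((M(12) + u(-2)*995) - 6274648) = 1/((3*12 + (24*√(-2))*995) - 6274648) = 1/((36 + (24*(I*√2))*995) - 6274648) = 1/((36 + (24*I*√2)*995) - 6274648) = 1/((36 + 23880*I*√2) - 6274648) = 1/(-6274612 + 23880*I*√2)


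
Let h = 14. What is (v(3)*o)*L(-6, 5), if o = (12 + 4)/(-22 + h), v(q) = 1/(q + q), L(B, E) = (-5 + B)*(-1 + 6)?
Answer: 55/3 ≈ 18.333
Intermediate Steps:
L(B, E) = -25 + 5*B (L(B, E) = (-5 + B)*5 = -25 + 5*B)
v(q) = 1/(2*q)
o = -2 (o = (12 + 4)/(-22 + 14) = 16/(-8) = 16*(-1/8) = -2)
(v(3)*o)*L(-6, 5) = (((1/2)/3)*(-2))*(-25 + 5*(-6)) = (((1/2)*(1/3))*(-2))*(-25 - 30) = ((1/6)*(-2))*(-55) = -1/3*(-55) = 55/3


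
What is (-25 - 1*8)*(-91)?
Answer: 3003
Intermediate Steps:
(-25 - 1*8)*(-91) = (-25 - 8)*(-91) = -33*(-91) = 3003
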